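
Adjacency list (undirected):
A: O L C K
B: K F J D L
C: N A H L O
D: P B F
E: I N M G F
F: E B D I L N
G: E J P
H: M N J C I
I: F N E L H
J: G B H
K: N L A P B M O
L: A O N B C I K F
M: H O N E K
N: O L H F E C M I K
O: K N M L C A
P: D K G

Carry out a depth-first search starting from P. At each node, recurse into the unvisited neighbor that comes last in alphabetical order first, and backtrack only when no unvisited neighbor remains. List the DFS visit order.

Visit P
P → K
K → O
O → N
N → M
M → H
H → J
J → G
G → E
E → I
I → L
L → F
F → D
D → B
L → C
C → A

P → K → O → N → M → H → J → G → E → I → L → F → D → B → C → A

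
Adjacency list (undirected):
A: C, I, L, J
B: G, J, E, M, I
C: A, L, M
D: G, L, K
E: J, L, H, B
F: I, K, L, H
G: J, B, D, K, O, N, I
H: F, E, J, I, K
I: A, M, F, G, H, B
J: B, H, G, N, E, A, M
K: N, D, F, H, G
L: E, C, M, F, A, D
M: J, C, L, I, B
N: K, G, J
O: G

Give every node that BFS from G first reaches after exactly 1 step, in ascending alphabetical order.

Level 0: G
Level 1: B, D, I, J, K, N, O
Level 2: A, E, F, H, L, M
Level 3: C

B, D, I, J, K, N, O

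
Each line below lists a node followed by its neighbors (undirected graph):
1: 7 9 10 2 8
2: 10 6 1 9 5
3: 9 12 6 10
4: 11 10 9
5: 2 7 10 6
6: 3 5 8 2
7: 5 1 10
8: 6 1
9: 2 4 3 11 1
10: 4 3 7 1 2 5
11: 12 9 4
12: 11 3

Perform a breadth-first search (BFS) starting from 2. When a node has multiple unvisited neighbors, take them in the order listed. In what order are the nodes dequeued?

Visit 2; enqueue 10, 6, 1, 9, 5 → queue [10, 6, 1, 9, 5]
Visit 10; enqueue 4, 3, 7 → queue [6, 1, 9, 5, 4, 3, 7]
Visit 6; enqueue 8 → queue [1, 9, 5, 4, 3, 7, 8]
Visit 1 → queue [9, 5, 4, 3, 7, 8]
Visit 9; enqueue 11 → queue [5, 4, 3, 7, 8, 11]
Visit 5 → queue [4, 3, 7, 8, 11]
Visit 4 → queue [3, 7, 8, 11]
Visit 3; enqueue 12 → queue [7, 8, 11, 12]
Visit 7 → queue [8, 11, 12]
Visit 8 → queue [11, 12]
Visit 11 → queue [12]
Visit 12 → queue []

2, 10, 6, 1, 9, 5, 4, 3, 7, 8, 11, 12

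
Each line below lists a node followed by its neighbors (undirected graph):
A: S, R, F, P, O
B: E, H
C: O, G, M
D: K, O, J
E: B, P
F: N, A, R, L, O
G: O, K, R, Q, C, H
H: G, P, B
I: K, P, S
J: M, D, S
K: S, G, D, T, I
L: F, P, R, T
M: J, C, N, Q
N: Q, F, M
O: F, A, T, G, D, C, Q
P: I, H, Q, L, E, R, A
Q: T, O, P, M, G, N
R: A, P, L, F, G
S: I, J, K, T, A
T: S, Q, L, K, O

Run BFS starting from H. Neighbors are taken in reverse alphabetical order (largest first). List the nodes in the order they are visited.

Visit H; enqueue P, G, B → queue [P, G, B]
Visit P; enqueue R, Q, L, I, E, A → queue [G, B, R, Q, L, I, E, A]
Visit G; enqueue O, K, C → queue [B, R, Q, L, I, E, A, O, K, C]
Visit B → queue [R, Q, L, I, E, A, O, K, C]
Visit R; enqueue F → queue [Q, L, I, E, A, O, K, C, F]
Visit Q; enqueue T, N, M → queue [L, I, E, A, O, K, C, F, T, N, M]
Visit L → queue [I, E, A, O, K, C, F, T, N, M]
Visit I; enqueue S → queue [E, A, O, K, C, F, T, N, M, S]
Visit E → queue [A, O, K, C, F, T, N, M, S]
Visit A → queue [O, K, C, F, T, N, M, S]
Visit O; enqueue D → queue [K, C, F, T, N, M, S, D]
Visit K → queue [C, F, T, N, M, S, D]
Visit C → queue [F, T, N, M, S, D]
Visit F → queue [T, N, M, S, D]
Visit T → queue [N, M, S, D]
Visit N → queue [M, S, D]
Visit M; enqueue J → queue [S, D, J]
Visit S → queue [D, J]
Visit D → queue [J]
Visit J → queue []

H, P, G, B, R, Q, L, I, E, A, O, K, C, F, T, N, M, S, D, J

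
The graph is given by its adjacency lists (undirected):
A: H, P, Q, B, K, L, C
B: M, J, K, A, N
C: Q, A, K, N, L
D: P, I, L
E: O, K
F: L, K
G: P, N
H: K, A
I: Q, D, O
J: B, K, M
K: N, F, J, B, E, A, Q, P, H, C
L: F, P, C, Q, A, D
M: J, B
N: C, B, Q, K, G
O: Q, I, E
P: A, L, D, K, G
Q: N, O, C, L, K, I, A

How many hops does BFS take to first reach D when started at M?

4

Level 0: M
Level 1: B, J
Level 2: A, K, N
Level 3: C, E, F, G, H, L, P, Q
Level 4: D, I, O
D first appears at level 4.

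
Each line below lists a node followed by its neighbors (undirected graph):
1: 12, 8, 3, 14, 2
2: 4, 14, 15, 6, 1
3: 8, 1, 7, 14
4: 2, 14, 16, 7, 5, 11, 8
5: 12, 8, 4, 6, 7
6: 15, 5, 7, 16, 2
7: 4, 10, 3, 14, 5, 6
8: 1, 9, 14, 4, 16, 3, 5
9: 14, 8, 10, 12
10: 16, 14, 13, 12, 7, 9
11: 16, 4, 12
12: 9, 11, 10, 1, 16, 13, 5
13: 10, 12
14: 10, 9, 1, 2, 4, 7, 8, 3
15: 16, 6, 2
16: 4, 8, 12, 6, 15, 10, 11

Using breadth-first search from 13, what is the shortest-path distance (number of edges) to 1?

2

Level 0: 13
Level 1: 10, 12
Level 2: 1, 5, 7, 9, 11, 14, 16
Level 3: 2, 3, 4, 6, 8, 15
1 first appears at level 2.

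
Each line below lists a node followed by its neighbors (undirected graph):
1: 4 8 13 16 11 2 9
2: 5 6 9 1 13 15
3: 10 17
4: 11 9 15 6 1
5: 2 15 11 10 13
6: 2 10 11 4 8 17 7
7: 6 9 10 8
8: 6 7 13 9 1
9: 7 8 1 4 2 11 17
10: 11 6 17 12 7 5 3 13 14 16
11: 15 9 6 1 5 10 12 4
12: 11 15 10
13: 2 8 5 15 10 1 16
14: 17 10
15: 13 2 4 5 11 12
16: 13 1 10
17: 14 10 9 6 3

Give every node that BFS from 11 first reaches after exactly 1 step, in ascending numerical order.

1, 4, 5, 6, 9, 10, 12, 15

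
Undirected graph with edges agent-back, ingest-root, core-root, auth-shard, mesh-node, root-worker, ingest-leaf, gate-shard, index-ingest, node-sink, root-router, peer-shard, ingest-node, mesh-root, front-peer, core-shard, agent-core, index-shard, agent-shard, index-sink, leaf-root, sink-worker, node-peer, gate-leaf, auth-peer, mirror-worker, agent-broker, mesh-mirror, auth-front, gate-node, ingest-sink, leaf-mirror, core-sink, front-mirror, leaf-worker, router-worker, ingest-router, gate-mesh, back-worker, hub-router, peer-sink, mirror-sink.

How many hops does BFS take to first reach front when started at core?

Level 0: core
Level 1: agent, root, shard, sink
Level 2: auth, back, broker, gate, index, ingest, leaf, mesh, mirror, node, peer, router, worker
Level 3: front, hub
front first appears at level 3.

3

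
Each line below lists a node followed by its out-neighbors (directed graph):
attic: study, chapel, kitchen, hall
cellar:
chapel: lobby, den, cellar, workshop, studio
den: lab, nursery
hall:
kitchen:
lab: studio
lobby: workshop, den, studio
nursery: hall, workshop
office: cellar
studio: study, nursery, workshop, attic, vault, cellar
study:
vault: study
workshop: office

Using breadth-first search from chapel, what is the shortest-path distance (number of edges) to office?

Level 0: chapel
Level 1: cellar, den, lobby, studio, workshop
Level 2: attic, lab, nursery, office, study, vault
Level 3: hall, kitchen
office first appears at level 2.

2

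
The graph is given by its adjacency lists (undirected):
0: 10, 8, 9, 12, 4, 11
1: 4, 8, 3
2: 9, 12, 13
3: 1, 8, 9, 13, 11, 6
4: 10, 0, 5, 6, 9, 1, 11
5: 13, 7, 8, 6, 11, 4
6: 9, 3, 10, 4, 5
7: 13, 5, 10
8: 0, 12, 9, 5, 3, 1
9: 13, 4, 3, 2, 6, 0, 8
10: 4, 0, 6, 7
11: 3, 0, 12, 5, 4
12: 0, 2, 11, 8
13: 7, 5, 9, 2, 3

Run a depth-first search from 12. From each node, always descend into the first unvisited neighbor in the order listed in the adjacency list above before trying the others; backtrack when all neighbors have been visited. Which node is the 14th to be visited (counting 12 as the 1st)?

Visit 12
12 → 0
0 → 10
10 → 4
4 → 5
5 → 13
13 → 7
13 → 9
9 → 3
3 → 1
1 → 8
3 → 11
3 → 6
9 → 2

Visit order: 12, 0, 10, 4, 5, 13, 7, 9, 3, 1, 8, 11, 6, 2

2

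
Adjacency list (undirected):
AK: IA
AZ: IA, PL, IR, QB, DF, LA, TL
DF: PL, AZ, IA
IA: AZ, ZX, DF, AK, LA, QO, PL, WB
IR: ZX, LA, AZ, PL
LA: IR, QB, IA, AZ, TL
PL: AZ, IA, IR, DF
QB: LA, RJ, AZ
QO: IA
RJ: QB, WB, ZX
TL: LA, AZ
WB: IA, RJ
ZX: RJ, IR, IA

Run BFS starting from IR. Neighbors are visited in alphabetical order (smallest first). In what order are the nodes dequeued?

IR -> AZ -> LA -> PL -> ZX -> DF -> IA -> QB -> TL -> RJ -> AK -> QO -> WB

Visit IR; enqueue AZ, LA, PL, ZX → queue [AZ, LA, PL, ZX]
Visit AZ; enqueue DF, IA, QB, TL → queue [LA, PL, ZX, DF, IA, QB, TL]
Visit LA → queue [PL, ZX, DF, IA, QB, TL]
Visit PL → queue [ZX, DF, IA, QB, TL]
Visit ZX; enqueue RJ → queue [DF, IA, QB, TL, RJ]
Visit DF → queue [IA, QB, TL, RJ]
Visit IA; enqueue AK, QO, WB → queue [QB, TL, RJ, AK, QO, WB]
Visit QB → queue [TL, RJ, AK, QO, WB]
Visit TL → queue [RJ, AK, QO, WB]
Visit RJ → queue [AK, QO, WB]
Visit AK → queue [QO, WB]
Visit QO → queue [WB]
Visit WB → queue []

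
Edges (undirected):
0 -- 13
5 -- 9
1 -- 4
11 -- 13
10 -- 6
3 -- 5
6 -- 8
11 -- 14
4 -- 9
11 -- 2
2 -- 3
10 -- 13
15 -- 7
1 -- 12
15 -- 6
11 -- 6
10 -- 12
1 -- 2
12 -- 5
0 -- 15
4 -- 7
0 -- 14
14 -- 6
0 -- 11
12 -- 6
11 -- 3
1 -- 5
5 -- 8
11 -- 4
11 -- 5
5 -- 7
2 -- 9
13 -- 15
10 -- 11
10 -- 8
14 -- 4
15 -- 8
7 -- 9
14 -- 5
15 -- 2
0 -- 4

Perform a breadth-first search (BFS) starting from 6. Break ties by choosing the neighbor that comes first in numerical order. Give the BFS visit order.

Visit 6; enqueue 8, 10, 11, 12, 14, 15 → queue [8, 10, 11, 12, 14, 15]
Visit 8; enqueue 5 → queue [10, 11, 12, 14, 15, 5]
Visit 10; enqueue 13 → queue [11, 12, 14, 15, 5, 13]
Visit 11; enqueue 0, 2, 3, 4 → queue [12, 14, 15, 5, 13, 0, 2, 3, 4]
Visit 12; enqueue 1 → queue [14, 15, 5, 13, 0, 2, 3, 4, 1]
Visit 14 → queue [15, 5, 13, 0, 2, 3, 4, 1]
Visit 15; enqueue 7 → queue [5, 13, 0, 2, 3, 4, 1, 7]
Visit 5; enqueue 9 → queue [13, 0, 2, 3, 4, 1, 7, 9]
Visit 13 → queue [0, 2, 3, 4, 1, 7, 9]
Visit 0 → queue [2, 3, 4, 1, 7, 9]
Visit 2 → queue [3, 4, 1, 7, 9]
Visit 3 → queue [4, 1, 7, 9]
Visit 4 → queue [1, 7, 9]
Visit 1 → queue [7, 9]
Visit 7 → queue [9]
Visit 9 → queue []

6 8 10 11 12 14 15 5 13 0 2 3 4 1 7 9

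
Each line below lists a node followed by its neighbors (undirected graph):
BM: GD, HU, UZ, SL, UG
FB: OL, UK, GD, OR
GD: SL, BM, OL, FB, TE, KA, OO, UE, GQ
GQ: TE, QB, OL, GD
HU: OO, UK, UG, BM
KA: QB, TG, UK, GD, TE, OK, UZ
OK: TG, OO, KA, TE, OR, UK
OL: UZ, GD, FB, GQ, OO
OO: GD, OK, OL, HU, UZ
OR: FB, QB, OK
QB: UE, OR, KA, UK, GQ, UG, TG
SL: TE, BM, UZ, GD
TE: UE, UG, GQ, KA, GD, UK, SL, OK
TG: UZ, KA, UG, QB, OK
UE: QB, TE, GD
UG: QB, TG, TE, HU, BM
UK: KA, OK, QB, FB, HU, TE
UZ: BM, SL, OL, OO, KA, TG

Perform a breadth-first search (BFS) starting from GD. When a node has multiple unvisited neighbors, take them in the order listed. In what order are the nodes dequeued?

GD → SL → BM → OL → FB → TE → KA → OO → UE → GQ → UZ → HU → UG → UK → OR → OK → QB → TG

Visit GD; enqueue SL, BM, OL, FB, TE, KA, OO, UE, GQ → queue [SL, BM, OL, FB, TE, KA, OO, UE, GQ]
Visit SL; enqueue UZ → queue [BM, OL, FB, TE, KA, OO, UE, GQ, UZ]
Visit BM; enqueue HU, UG → queue [OL, FB, TE, KA, OO, UE, GQ, UZ, HU, UG]
Visit OL → queue [FB, TE, KA, OO, UE, GQ, UZ, HU, UG]
Visit FB; enqueue UK, OR → queue [TE, KA, OO, UE, GQ, UZ, HU, UG, UK, OR]
Visit TE; enqueue OK → queue [KA, OO, UE, GQ, UZ, HU, UG, UK, OR, OK]
Visit KA; enqueue QB, TG → queue [OO, UE, GQ, UZ, HU, UG, UK, OR, OK, QB, TG]
Visit OO → queue [UE, GQ, UZ, HU, UG, UK, OR, OK, QB, TG]
Visit UE → queue [GQ, UZ, HU, UG, UK, OR, OK, QB, TG]
Visit GQ → queue [UZ, HU, UG, UK, OR, OK, QB, TG]
Visit UZ → queue [HU, UG, UK, OR, OK, QB, TG]
Visit HU → queue [UG, UK, OR, OK, QB, TG]
Visit UG → queue [UK, OR, OK, QB, TG]
Visit UK → queue [OR, OK, QB, TG]
Visit OR → queue [OK, QB, TG]
Visit OK → queue [QB, TG]
Visit QB → queue [TG]
Visit TG → queue []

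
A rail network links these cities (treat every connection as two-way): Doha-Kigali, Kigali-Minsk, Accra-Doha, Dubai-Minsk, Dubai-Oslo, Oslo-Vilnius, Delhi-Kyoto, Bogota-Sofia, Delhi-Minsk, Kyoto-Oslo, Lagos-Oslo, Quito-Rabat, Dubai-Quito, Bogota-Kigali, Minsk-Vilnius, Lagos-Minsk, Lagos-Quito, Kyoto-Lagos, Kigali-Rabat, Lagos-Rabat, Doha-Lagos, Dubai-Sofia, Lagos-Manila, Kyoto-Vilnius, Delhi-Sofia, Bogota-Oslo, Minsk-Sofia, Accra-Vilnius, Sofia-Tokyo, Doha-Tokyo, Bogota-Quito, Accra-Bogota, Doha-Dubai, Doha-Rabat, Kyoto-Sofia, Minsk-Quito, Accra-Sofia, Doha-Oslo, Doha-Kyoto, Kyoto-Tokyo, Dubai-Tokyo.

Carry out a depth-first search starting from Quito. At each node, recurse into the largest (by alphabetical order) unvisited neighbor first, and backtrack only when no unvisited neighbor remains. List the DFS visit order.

Quito -> Rabat -> Lagos -> Oslo -> Vilnius -> Minsk -> Sofia -> Tokyo -> Kyoto -> Doha -> Kigali -> Bogota -> Accra -> Dubai -> Delhi -> Manila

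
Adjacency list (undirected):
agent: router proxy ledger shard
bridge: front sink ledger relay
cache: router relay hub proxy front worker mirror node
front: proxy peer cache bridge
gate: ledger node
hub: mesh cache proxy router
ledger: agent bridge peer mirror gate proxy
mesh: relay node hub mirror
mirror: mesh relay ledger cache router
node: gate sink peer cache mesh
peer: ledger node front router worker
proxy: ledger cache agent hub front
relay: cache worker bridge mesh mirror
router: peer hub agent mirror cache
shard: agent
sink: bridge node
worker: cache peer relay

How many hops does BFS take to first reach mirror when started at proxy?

Level 0: proxy
Level 1: agent, cache, front, hub, ledger
Level 2: bridge, gate, mesh, mirror, node, peer, relay, router, shard, worker
Level 3: sink
mirror first appears at level 2.

2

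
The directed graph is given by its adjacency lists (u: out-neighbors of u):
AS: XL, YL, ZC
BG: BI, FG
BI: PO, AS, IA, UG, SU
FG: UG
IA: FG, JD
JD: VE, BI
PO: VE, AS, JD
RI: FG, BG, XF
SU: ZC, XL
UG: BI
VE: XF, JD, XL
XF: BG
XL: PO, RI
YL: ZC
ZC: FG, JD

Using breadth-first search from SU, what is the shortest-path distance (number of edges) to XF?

3

Level 0: SU
Level 1: XL, ZC
Level 2: FG, JD, PO, RI
Level 3: AS, BG, BI, UG, VE, XF
Level 4: IA, YL
XF first appears at level 3.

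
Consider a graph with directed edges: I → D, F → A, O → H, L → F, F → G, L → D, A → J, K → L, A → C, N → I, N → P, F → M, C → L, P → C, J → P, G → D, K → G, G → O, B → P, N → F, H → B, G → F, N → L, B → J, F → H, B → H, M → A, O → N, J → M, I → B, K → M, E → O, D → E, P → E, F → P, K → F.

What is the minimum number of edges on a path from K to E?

3

Level 0: K
Level 1: F, G, L, M
Level 2: A, D, H, O, P
Level 3: B, C, E, J, N
Level 4: I
E first appears at level 3.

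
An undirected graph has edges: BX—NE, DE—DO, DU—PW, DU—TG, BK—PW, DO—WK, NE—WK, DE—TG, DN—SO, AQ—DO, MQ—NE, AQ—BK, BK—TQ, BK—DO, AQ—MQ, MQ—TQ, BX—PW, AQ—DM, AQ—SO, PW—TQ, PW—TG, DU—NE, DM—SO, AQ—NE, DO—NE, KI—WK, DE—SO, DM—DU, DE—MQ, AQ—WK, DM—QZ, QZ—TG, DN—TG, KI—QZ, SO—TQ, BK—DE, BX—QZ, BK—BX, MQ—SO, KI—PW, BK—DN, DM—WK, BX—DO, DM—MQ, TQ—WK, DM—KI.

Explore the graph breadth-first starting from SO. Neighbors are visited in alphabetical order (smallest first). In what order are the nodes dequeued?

SO, AQ, DE, DM, DN, MQ, TQ, BK, DO, NE, WK, TG, DU, KI, QZ, PW, BX

Visit SO; enqueue AQ, DE, DM, DN, MQ, TQ → queue [AQ, DE, DM, DN, MQ, TQ]
Visit AQ; enqueue BK, DO, NE, WK → queue [DE, DM, DN, MQ, TQ, BK, DO, NE, WK]
Visit DE; enqueue TG → queue [DM, DN, MQ, TQ, BK, DO, NE, WK, TG]
Visit DM; enqueue DU, KI, QZ → queue [DN, MQ, TQ, BK, DO, NE, WK, TG, DU, KI, QZ]
Visit DN → queue [MQ, TQ, BK, DO, NE, WK, TG, DU, KI, QZ]
Visit MQ → queue [TQ, BK, DO, NE, WK, TG, DU, KI, QZ]
Visit TQ; enqueue PW → queue [BK, DO, NE, WK, TG, DU, KI, QZ, PW]
Visit BK; enqueue BX → queue [DO, NE, WK, TG, DU, KI, QZ, PW, BX]
Visit DO → queue [NE, WK, TG, DU, KI, QZ, PW, BX]
Visit NE → queue [WK, TG, DU, KI, QZ, PW, BX]
Visit WK → queue [TG, DU, KI, QZ, PW, BX]
Visit TG → queue [DU, KI, QZ, PW, BX]
Visit DU → queue [KI, QZ, PW, BX]
Visit KI → queue [QZ, PW, BX]
Visit QZ → queue [PW, BX]
Visit PW → queue [BX]
Visit BX → queue []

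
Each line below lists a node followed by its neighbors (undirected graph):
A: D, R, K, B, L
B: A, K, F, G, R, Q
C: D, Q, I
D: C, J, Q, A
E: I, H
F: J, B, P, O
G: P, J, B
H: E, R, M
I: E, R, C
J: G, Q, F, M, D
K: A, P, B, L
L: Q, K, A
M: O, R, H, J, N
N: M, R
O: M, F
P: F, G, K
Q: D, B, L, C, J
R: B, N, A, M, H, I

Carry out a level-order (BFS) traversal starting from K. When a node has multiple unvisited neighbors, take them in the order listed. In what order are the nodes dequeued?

K, A, P, B, L, D, R, F, G, Q, C, J, N, M, H, I, O, E

Visit K; enqueue A, P, B, L → queue [A, P, B, L]
Visit A; enqueue D, R → queue [P, B, L, D, R]
Visit P; enqueue F, G → queue [B, L, D, R, F, G]
Visit B; enqueue Q → queue [L, D, R, F, G, Q]
Visit L → queue [D, R, F, G, Q]
Visit D; enqueue C, J → queue [R, F, G, Q, C, J]
Visit R; enqueue N, M, H, I → queue [F, G, Q, C, J, N, M, H, I]
Visit F; enqueue O → queue [G, Q, C, J, N, M, H, I, O]
Visit G → queue [Q, C, J, N, M, H, I, O]
Visit Q → queue [C, J, N, M, H, I, O]
Visit C → queue [J, N, M, H, I, O]
Visit J → queue [N, M, H, I, O]
Visit N → queue [M, H, I, O]
Visit M → queue [H, I, O]
Visit H; enqueue E → queue [I, O, E]
Visit I → queue [O, E]
Visit O → queue [E]
Visit E → queue []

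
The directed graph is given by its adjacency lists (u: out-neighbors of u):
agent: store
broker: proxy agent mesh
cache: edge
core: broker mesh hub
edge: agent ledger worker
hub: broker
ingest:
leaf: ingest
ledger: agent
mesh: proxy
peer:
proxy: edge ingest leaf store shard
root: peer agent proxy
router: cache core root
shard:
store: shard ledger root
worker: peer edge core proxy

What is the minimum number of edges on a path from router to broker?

Level 0: router
Level 1: cache, core, root
Level 2: agent, broker, edge, hub, mesh, peer, proxy
Level 3: ingest, leaf, ledger, shard, store, worker
broker first appears at level 2.

2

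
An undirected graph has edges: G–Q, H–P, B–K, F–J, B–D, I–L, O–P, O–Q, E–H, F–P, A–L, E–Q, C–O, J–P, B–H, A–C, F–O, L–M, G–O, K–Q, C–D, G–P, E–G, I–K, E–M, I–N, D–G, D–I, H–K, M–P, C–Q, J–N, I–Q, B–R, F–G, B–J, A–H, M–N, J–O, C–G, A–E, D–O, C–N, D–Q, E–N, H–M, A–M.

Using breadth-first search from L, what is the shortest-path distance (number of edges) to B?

Level 0: L
Level 1: A, I, M
Level 2: C, D, E, H, K, N, P, Q
Level 3: B, F, G, J, O
Level 4: R
B first appears at level 3.

3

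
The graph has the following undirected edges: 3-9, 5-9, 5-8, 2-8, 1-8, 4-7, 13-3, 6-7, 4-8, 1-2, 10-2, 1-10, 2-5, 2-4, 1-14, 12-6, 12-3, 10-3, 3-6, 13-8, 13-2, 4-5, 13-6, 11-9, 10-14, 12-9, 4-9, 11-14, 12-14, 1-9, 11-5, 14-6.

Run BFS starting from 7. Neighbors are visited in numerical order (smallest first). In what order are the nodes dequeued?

Visit 7; enqueue 4, 6 → queue [4, 6]
Visit 4; enqueue 2, 5, 8, 9 → queue [6, 2, 5, 8, 9]
Visit 6; enqueue 3, 12, 13, 14 → queue [2, 5, 8, 9, 3, 12, 13, 14]
Visit 2; enqueue 1, 10 → queue [5, 8, 9, 3, 12, 13, 14, 1, 10]
Visit 5; enqueue 11 → queue [8, 9, 3, 12, 13, 14, 1, 10, 11]
Visit 8 → queue [9, 3, 12, 13, 14, 1, 10, 11]
Visit 9 → queue [3, 12, 13, 14, 1, 10, 11]
Visit 3 → queue [12, 13, 14, 1, 10, 11]
Visit 12 → queue [13, 14, 1, 10, 11]
Visit 13 → queue [14, 1, 10, 11]
Visit 14 → queue [1, 10, 11]
Visit 1 → queue [10, 11]
Visit 10 → queue [11]
Visit 11 → queue []

7, 4, 6, 2, 5, 8, 9, 3, 12, 13, 14, 1, 10, 11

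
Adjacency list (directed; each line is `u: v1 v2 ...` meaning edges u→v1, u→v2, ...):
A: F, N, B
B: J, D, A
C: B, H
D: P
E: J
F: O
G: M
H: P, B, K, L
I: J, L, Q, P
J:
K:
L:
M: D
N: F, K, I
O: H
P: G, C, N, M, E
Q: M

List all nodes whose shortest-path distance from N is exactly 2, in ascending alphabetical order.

J, L, O, P, Q

Level 0: N
Level 1: F, I, K
Level 2: J, L, O, P, Q
Level 3: C, E, G, H, M
Level 4: B, D
Level 5: A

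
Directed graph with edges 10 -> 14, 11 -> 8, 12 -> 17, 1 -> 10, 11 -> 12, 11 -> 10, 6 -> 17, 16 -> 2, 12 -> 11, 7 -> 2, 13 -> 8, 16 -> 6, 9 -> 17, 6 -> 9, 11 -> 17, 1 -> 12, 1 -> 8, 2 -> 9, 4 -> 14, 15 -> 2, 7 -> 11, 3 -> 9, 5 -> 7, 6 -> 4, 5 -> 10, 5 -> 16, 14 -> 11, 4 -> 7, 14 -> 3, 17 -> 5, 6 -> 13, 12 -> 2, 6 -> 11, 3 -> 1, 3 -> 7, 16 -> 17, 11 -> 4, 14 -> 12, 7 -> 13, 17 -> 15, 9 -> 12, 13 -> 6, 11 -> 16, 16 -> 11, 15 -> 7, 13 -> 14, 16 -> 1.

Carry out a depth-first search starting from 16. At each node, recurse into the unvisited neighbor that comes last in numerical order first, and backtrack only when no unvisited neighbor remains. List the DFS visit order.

16, 17, 15, 7, 13, 14, 12, 11, 10, 8, 4, 2, 9, 3, 1, 6, 5

Visit 16
16 → 17
17 → 15
15 → 7
7 → 13
13 → 14
14 → 12
12 → 11
11 → 10
11 → 8
11 → 4
12 → 2
2 → 9
14 → 3
3 → 1
13 → 6
17 → 5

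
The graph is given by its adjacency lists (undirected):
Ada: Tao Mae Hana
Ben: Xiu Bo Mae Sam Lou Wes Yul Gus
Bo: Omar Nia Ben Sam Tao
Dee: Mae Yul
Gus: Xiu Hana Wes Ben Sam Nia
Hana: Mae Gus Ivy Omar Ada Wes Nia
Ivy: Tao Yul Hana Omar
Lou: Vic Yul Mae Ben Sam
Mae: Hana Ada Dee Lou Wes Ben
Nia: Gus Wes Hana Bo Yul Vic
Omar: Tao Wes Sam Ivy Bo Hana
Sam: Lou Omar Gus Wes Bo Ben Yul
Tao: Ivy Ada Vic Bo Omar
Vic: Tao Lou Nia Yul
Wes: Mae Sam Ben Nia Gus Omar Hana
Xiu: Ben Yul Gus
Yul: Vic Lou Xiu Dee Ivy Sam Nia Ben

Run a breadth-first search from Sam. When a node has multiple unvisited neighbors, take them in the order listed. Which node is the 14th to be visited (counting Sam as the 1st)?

Xiu

Visit Sam; enqueue Lou, Omar, Gus, Wes, Bo, Ben, Yul → queue [Lou, Omar, Gus, Wes, Bo, Ben, Yul]
Visit Lou; enqueue Vic, Mae → queue [Omar, Gus, Wes, Bo, Ben, Yul, Vic, Mae]
Visit Omar; enqueue Tao, Ivy, Hana → queue [Gus, Wes, Bo, Ben, Yul, Vic, Mae, Tao, Ivy, Hana]
Visit Gus; enqueue Xiu, Nia → queue [Wes, Bo, Ben, Yul, Vic, Mae, Tao, Ivy, Hana, Xiu, Nia]
Visit Wes → queue [Bo, Ben, Yul, Vic, Mae, Tao, Ivy, Hana, Xiu, Nia]
Visit Bo → queue [Ben, Yul, Vic, Mae, Tao, Ivy, Hana, Xiu, Nia]
Visit Ben → queue [Yul, Vic, Mae, Tao, Ivy, Hana, Xiu, Nia]
Visit Yul; enqueue Dee → queue [Vic, Mae, Tao, Ivy, Hana, Xiu, Nia, Dee]
Visit Vic → queue [Mae, Tao, Ivy, Hana, Xiu, Nia, Dee]
Visit Mae; enqueue Ada → queue [Tao, Ivy, Hana, Xiu, Nia, Dee, Ada]
Visit Tao → queue [Ivy, Hana, Xiu, Nia, Dee, Ada]
Visit Ivy → queue [Hana, Xiu, Nia, Dee, Ada]
Visit Hana → queue [Xiu, Nia, Dee, Ada]
Visit Xiu → queue [Nia, Dee, Ada]
Visit Nia → queue [Dee, Ada]
Visit Dee → queue [Ada]
Visit Ada → queue []

Visit order: Sam, Lou, Omar, Gus, Wes, Bo, Ben, Yul, Vic, Mae, Tao, Ivy, Hana, Xiu, Nia, Dee, Ada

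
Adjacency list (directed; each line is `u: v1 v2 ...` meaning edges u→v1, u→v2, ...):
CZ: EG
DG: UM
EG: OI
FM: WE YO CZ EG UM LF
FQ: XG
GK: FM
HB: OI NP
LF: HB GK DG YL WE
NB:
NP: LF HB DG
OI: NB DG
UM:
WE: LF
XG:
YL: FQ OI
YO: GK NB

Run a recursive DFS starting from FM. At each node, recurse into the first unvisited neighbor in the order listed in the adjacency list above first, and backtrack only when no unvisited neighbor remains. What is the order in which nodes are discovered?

Visit FM
FM → WE
WE → LF
LF → HB
HB → OI
OI → NB
OI → DG
DG → UM
HB → NP
LF → GK
LF → YL
YL → FQ
FQ → XG
FM → YO
FM → CZ
CZ → EG

FM, WE, LF, HB, OI, NB, DG, UM, NP, GK, YL, FQ, XG, YO, CZ, EG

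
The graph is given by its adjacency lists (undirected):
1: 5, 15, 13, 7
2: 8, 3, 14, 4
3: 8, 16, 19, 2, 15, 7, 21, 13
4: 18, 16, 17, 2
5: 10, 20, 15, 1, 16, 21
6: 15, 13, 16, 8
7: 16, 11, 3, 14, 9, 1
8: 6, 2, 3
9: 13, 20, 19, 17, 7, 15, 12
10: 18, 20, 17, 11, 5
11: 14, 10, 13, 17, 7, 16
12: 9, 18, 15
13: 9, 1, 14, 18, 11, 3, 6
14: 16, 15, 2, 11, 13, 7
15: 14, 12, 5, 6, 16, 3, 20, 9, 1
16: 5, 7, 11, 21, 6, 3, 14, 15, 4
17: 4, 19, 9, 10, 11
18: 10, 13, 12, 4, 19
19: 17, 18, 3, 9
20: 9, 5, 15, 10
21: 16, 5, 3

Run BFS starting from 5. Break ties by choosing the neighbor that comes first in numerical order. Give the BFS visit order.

Visit 5; enqueue 1, 10, 15, 16, 20, 21 → queue [1, 10, 15, 16, 20, 21]
Visit 1; enqueue 7, 13 → queue [10, 15, 16, 20, 21, 7, 13]
Visit 10; enqueue 11, 17, 18 → queue [15, 16, 20, 21, 7, 13, 11, 17, 18]
Visit 15; enqueue 3, 6, 9, 12, 14 → queue [16, 20, 21, 7, 13, 11, 17, 18, 3, 6, 9, 12, 14]
Visit 16; enqueue 4 → queue [20, 21, 7, 13, 11, 17, 18, 3, 6, 9, 12, 14, 4]
Visit 20 → queue [21, 7, 13, 11, 17, 18, 3, 6, 9, 12, 14, 4]
Visit 21 → queue [7, 13, 11, 17, 18, 3, 6, 9, 12, 14, 4]
Visit 7 → queue [13, 11, 17, 18, 3, 6, 9, 12, 14, 4]
Visit 13 → queue [11, 17, 18, 3, 6, 9, 12, 14, 4]
Visit 11 → queue [17, 18, 3, 6, 9, 12, 14, 4]
Visit 17; enqueue 19 → queue [18, 3, 6, 9, 12, 14, 4, 19]
Visit 18 → queue [3, 6, 9, 12, 14, 4, 19]
Visit 3; enqueue 2, 8 → queue [6, 9, 12, 14, 4, 19, 2, 8]
Visit 6 → queue [9, 12, 14, 4, 19, 2, 8]
Visit 9 → queue [12, 14, 4, 19, 2, 8]
Visit 12 → queue [14, 4, 19, 2, 8]
Visit 14 → queue [4, 19, 2, 8]
Visit 4 → queue [19, 2, 8]
Visit 19 → queue [2, 8]
Visit 2 → queue [8]
Visit 8 → queue []

5 → 1 → 10 → 15 → 16 → 20 → 21 → 7 → 13 → 11 → 17 → 18 → 3 → 6 → 9 → 12 → 14 → 4 → 19 → 2 → 8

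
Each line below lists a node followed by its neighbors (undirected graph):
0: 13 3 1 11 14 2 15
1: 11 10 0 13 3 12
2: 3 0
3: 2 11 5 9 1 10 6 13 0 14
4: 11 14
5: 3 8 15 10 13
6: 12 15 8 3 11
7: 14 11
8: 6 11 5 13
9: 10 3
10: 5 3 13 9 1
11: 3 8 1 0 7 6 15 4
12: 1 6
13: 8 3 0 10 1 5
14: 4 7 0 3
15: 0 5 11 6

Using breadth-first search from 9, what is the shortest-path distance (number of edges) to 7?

3

Level 0: 9
Level 1: 3, 10
Level 2: 0, 1, 2, 5, 6, 11, 13, 14
Level 3: 4, 7, 8, 12, 15
7 first appears at level 3.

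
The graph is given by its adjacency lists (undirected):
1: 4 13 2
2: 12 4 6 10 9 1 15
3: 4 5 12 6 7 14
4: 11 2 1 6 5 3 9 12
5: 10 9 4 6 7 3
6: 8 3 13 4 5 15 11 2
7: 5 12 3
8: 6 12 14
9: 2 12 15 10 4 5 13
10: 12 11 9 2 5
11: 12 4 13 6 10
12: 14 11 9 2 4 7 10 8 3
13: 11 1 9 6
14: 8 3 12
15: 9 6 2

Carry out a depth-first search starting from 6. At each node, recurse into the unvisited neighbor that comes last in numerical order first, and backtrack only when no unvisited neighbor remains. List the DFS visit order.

6, 15, 9, 13, 11, 12, 14, 8, 3, 7, 5, 10, 2, 4, 1

Visit 6
6 → 15
15 → 9
9 → 13
13 → 11
11 → 12
12 → 14
14 → 8
14 → 3
3 → 7
7 → 5
5 → 10
10 → 2
2 → 4
4 → 1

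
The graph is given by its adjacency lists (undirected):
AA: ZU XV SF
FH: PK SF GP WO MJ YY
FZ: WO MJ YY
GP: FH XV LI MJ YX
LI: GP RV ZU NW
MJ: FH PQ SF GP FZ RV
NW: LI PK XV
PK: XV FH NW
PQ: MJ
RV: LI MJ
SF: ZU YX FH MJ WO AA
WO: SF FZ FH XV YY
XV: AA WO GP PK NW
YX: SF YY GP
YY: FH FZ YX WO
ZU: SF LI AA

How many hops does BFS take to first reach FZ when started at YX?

2

Level 0: YX
Level 1: GP, SF, YY
Level 2: AA, FH, FZ, LI, MJ, WO, XV, ZU
Level 3: NW, PK, PQ, RV
FZ first appears at level 2.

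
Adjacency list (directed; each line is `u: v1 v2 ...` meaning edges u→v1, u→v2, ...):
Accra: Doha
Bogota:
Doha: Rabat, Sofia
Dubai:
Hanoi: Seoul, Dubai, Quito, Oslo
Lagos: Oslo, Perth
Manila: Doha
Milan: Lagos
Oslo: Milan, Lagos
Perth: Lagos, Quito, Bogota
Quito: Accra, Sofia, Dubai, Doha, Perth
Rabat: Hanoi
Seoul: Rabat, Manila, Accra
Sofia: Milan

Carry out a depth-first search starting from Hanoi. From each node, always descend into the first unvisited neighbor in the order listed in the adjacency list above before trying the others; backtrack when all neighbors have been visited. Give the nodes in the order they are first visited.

Hanoi Seoul Rabat Manila Doha Sofia Milan Lagos Oslo Perth Quito Accra Dubai Bogota

Visit Hanoi
Hanoi → Seoul
Seoul → Rabat
Seoul → Manila
Manila → Doha
Doha → Sofia
Sofia → Milan
Milan → Lagos
Lagos → Oslo
Lagos → Perth
Perth → Quito
Quito → Accra
Quito → Dubai
Perth → Bogota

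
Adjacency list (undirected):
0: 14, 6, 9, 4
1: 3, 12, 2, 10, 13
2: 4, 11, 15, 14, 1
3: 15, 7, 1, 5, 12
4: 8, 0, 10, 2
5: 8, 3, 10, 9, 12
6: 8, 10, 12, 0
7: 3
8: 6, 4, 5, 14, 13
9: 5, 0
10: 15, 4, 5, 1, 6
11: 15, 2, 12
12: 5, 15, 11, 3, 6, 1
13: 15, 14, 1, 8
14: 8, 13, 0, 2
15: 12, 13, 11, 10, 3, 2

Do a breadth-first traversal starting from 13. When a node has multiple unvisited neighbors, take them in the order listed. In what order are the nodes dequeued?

Visit 13; enqueue 15, 14, 1, 8 → queue [15, 14, 1, 8]
Visit 15; enqueue 12, 11, 10, 3, 2 → queue [14, 1, 8, 12, 11, 10, 3, 2]
Visit 14; enqueue 0 → queue [1, 8, 12, 11, 10, 3, 2, 0]
Visit 1 → queue [8, 12, 11, 10, 3, 2, 0]
Visit 8; enqueue 6, 4, 5 → queue [12, 11, 10, 3, 2, 0, 6, 4, 5]
Visit 12 → queue [11, 10, 3, 2, 0, 6, 4, 5]
Visit 11 → queue [10, 3, 2, 0, 6, 4, 5]
Visit 10 → queue [3, 2, 0, 6, 4, 5]
Visit 3; enqueue 7 → queue [2, 0, 6, 4, 5, 7]
Visit 2 → queue [0, 6, 4, 5, 7]
Visit 0; enqueue 9 → queue [6, 4, 5, 7, 9]
Visit 6 → queue [4, 5, 7, 9]
Visit 4 → queue [5, 7, 9]
Visit 5 → queue [7, 9]
Visit 7 → queue [9]
Visit 9 → queue []

13 15 14 1 8 12 11 10 3 2 0 6 4 5 7 9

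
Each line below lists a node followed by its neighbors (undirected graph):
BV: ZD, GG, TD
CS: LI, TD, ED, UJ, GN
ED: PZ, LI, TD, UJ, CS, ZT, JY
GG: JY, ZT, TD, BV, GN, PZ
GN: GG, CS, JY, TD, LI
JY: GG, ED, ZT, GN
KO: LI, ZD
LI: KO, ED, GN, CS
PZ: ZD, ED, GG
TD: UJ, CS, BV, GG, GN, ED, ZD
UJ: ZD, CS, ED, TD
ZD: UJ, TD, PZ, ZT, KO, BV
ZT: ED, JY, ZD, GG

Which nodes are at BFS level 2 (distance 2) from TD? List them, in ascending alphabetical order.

Level 0: TD
Level 1: BV, CS, ED, GG, GN, UJ, ZD
Level 2: JY, KO, LI, PZ, ZT

JY, KO, LI, PZ, ZT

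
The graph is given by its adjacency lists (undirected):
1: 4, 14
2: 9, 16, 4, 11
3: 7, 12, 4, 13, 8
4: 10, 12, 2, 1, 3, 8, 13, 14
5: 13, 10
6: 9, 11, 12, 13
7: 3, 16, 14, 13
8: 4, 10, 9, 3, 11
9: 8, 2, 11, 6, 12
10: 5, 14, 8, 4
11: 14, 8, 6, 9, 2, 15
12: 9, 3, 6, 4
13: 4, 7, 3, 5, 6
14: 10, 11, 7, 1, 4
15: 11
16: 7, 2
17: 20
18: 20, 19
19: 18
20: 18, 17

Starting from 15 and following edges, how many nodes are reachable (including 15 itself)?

16

BFS from 15 visits: 15, 11, 2, 6, 8, 9, 14, 4, 16, 12, 13, 3, 10, 1, 7, 5
Reachable nodes: 16 of 20 total.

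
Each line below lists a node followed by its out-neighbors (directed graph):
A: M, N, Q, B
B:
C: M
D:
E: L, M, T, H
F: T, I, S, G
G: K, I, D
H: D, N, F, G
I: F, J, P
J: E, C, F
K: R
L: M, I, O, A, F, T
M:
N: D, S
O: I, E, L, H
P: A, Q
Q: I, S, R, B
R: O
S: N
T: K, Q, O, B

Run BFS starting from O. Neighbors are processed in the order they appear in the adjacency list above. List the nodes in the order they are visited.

O, I, E, L, H, F, J, P, M, T, A, D, N, G, S, C, Q, K, B, R

Visit O; enqueue I, E, L, H → queue [I, E, L, H]
Visit I; enqueue F, J, P → queue [E, L, H, F, J, P]
Visit E; enqueue M, T → queue [L, H, F, J, P, M, T]
Visit L; enqueue A → queue [H, F, J, P, M, T, A]
Visit H; enqueue D, N, G → queue [F, J, P, M, T, A, D, N, G]
Visit F; enqueue S → queue [J, P, M, T, A, D, N, G, S]
Visit J; enqueue C → queue [P, M, T, A, D, N, G, S, C]
Visit P; enqueue Q → queue [M, T, A, D, N, G, S, C, Q]
Visit M → queue [T, A, D, N, G, S, C, Q]
Visit T; enqueue K, B → queue [A, D, N, G, S, C, Q, K, B]
Visit A → queue [D, N, G, S, C, Q, K, B]
Visit D → queue [N, G, S, C, Q, K, B]
Visit N → queue [G, S, C, Q, K, B]
Visit G → queue [S, C, Q, K, B]
Visit S → queue [C, Q, K, B]
Visit C → queue [Q, K, B]
Visit Q; enqueue R → queue [K, B, R]
Visit K → queue [B, R]
Visit B → queue [R]
Visit R → queue []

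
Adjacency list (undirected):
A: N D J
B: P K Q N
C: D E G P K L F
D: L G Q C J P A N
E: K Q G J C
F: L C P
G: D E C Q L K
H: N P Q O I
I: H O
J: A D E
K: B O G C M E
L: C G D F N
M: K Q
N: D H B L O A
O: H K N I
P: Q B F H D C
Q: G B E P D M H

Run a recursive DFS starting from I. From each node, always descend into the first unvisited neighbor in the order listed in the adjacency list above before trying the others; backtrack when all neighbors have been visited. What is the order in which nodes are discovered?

Visit I
I → H
H → N
N → D
D → L
L → C
C → E
E → K
K → B
B → P
P → Q
Q → G
Q → M
P → F
K → O
E → J
J → A

I H N D L C E K B P Q G M F O J A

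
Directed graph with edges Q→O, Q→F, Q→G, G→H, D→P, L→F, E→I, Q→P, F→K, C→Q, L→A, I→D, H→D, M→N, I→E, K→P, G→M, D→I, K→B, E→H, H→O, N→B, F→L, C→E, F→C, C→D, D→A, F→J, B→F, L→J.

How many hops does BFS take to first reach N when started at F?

Level 0: F
Level 1: C, J, K, L
Level 2: A, B, D, E, P, Q
Level 3: G, H, I, O
Level 4: M
Level 5: N
N first appears at level 5.

5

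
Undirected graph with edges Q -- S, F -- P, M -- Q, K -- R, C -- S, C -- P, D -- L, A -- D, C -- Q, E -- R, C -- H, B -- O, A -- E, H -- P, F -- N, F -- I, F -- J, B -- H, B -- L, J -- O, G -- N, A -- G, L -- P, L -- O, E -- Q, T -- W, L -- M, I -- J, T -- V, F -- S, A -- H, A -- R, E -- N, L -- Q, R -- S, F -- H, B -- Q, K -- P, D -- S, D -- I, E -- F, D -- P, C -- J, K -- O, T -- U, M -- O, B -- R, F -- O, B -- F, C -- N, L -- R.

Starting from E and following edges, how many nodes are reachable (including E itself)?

BFS from E visits: E, A, F, N, Q, R, D, G, H, B, I, J, O, P, S, C, L, M, K
Reachable nodes: 19 of 23 total.

19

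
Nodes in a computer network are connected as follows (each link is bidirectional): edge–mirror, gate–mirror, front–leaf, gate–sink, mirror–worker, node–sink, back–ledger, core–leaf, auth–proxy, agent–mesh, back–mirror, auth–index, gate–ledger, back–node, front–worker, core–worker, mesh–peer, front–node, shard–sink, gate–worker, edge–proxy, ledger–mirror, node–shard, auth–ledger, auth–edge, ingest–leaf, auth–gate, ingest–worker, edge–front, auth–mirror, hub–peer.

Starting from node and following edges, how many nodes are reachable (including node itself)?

BFS from node visits: node, back, front, shard, sink, ledger, mirror, edge, leaf, worker, gate, auth, proxy, core, ingest, index
Reachable nodes: 16 of 20 total.

16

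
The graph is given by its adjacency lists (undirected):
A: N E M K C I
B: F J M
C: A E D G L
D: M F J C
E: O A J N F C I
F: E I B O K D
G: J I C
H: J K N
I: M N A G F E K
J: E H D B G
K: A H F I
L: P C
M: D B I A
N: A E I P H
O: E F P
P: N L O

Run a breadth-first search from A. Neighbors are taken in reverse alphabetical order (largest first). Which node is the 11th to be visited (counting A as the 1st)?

B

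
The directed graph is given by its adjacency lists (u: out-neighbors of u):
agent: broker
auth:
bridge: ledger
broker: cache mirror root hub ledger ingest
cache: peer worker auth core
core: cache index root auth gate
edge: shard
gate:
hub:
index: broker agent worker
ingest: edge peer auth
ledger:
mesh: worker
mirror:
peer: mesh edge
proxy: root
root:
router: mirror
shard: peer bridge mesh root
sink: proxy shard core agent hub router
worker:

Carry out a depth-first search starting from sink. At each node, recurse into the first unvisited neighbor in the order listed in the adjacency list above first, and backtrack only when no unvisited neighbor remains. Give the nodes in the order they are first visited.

sink, proxy, root, shard, peer, mesh, worker, edge, bridge, ledger, core, cache, auth, index, broker, mirror, hub, ingest, agent, gate, router

Visit sink
sink → proxy
proxy → root
sink → shard
shard → peer
peer → mesh
mesh → worker
peer → edge
shard → bridge
bridge → ledger
sink → core
core → cache
cache → auth
core → index
index → broker
broker → mirror
broker → hub
broker → ingest
index → agent
core → gate
sink → router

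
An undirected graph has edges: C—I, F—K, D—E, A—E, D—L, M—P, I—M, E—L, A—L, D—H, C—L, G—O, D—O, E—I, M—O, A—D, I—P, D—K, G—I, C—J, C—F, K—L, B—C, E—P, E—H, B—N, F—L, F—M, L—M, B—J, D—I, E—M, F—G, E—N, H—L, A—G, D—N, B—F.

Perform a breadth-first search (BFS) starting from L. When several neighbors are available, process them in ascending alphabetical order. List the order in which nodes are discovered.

Visit L; enqueue A, C, D, E, F, H, K, M → queue [A, C, D, E, F, H, K, M]
Visit A; enqueue G → queue [C, D, E, F, H, K, M, G]
Visit C; enqueue B, I, J → queue [D, E, F, H, K, M, G, B, I, J]
Visit D; enqueue N, O → queue [E, F, H, K, M, G, B, I, J, N, O]
Visit E; enqueue P → queue [F, H, K, M, G, B, I, J, N, O, P]
Visit F → queue [H, K, M, G, B, I, J, N, O, P]
Visit H → queue [K, M, G, B, I, J, N, O, P]
Visit K → queue [M, G, B, I, J, N, O, P]
Visit M → queue [G, B, I, J, N, O, P]
Visit G → queue [B, I, J, N, O, P]
Visit B → queue [I, J, N, O, P]
Visit I → queue [J, N, O, P]
Visit J → queue [N, O, P]
Visit N → queue [O, P]
Visit O → queue [P]
Visit P → queue []

L, A, C, D, E, F, H, K, M, G, B, I, J, N, O, P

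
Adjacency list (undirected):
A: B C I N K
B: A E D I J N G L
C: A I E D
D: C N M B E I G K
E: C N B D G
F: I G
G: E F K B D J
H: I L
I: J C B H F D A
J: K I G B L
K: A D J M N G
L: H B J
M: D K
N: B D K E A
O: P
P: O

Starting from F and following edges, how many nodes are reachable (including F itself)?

BFS from F visits: F, I, G, J, C, B, H, D, A, E, K, L, N, M
Reachable nodes: 14 of 16 total.

14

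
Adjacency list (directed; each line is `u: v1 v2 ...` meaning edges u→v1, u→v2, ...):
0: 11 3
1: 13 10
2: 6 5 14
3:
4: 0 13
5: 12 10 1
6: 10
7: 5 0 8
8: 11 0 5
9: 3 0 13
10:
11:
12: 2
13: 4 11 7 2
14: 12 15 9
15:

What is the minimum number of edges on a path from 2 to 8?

Level 0: 2
Level 1: 5, 6, 14
Level 2: 1, 9, 10, 12, 15
Level 3: 0, 3, 13
Level 4: 4, 7, 11
Level 5: 8
8 first appears at level 5.

5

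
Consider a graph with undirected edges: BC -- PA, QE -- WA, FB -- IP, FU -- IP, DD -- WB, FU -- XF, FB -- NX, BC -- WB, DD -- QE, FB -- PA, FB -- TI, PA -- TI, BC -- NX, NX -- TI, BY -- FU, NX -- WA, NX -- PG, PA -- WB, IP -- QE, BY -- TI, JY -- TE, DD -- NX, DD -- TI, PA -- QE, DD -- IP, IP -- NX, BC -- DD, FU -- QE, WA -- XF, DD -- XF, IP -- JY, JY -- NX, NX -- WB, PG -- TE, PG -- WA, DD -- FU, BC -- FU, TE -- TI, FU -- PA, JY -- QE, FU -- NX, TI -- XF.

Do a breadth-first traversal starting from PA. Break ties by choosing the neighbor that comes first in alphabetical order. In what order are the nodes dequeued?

PA -> BC -> FB -> FU -> QE -> TI -> WB -> DD -> NX -> IP -> BY -> XF -> JY -> WA -> TE -> PG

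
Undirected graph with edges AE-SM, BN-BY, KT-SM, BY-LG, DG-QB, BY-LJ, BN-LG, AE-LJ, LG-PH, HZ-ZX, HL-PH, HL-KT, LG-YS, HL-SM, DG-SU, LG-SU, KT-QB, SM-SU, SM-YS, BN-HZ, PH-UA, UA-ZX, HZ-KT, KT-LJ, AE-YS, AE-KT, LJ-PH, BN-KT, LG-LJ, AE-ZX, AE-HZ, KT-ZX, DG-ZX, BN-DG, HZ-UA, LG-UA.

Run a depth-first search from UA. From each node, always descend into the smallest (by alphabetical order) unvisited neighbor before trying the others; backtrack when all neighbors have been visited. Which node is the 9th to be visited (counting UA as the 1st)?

PH

Visit UA
UA → HZ
HZ → AE
AE → KT
KT → BN
BN → BY
BY → LG
LG → LJ
LJ → PH
PH → HL
HL → SM
SM → SU
SU → DG
DG → QB
DG → ZX
SM → YS

Visit order: UA, HZ, AE, KT, BN, BY, LG, LJ, PH, HL, SM, SU, DG, QB, ZX, YS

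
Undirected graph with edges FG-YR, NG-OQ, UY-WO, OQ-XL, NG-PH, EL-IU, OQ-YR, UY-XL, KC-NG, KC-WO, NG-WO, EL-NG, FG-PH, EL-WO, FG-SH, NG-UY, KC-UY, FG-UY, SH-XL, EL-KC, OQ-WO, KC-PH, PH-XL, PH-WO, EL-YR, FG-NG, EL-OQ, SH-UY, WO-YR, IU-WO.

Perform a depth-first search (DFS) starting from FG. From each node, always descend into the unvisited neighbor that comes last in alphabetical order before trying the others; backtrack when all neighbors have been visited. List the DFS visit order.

FG, YR, WO, UY, XL, SH, PH, NG, OQ, EL, KC, IU

Visit FG
FG → YR
YR → WO
WO → UY
UY → XL
XL → SH
XL → PH
PH → NG
NG → OQ
OQ → EL
EL → KC
EL → IU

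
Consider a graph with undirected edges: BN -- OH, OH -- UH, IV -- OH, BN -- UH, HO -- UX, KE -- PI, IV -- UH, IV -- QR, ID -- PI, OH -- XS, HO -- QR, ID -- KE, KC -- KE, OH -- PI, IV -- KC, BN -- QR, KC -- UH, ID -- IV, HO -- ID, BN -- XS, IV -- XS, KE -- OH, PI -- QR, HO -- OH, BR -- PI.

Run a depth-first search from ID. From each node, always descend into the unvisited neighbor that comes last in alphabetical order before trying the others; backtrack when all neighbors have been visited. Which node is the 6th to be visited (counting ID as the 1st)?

OH

Visit ID
ID → PI
PI → QR
QR → IV
IV → XS
XS → OH
OH → UH
UH → KC
KC → KE
UH → BN
OH → HO
HO → UX
PI → BR

Visit order: ID, PI, QR, IV, XS, OH, UH, KC, KE, BN, HO, UX, BR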